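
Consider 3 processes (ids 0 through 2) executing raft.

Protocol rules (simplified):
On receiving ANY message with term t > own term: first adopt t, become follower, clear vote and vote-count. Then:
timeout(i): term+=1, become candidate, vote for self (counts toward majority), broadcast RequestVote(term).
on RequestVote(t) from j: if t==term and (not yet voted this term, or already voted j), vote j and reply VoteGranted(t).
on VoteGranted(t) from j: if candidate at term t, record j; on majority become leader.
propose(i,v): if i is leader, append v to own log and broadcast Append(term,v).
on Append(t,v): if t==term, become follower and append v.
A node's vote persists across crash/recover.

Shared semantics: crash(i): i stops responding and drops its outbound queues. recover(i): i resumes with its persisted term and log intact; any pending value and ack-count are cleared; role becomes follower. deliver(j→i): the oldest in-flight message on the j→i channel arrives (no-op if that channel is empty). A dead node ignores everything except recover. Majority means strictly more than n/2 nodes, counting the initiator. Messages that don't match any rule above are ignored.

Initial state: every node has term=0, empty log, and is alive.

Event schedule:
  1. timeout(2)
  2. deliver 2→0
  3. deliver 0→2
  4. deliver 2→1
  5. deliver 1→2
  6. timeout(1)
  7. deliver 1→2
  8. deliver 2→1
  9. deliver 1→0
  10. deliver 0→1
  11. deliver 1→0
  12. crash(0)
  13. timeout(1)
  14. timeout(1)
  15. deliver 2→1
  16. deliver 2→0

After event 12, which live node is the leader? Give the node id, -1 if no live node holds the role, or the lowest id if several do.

1. timeout(2):  <2:cand t1 ->
2. deliver 2→0:  <0:foll t1 ->
3. deliver 0→2:  <2:lead t1 ->
4. deliver 2→1:  <1:foll t1 ->
5. deliver 1→2:  nop
6. timeout(1):  <1:cand t2 ->
7. deliver 1→2:  <2:foll t2 ->
8. deliver 2→1:  <1:lead t2 ->
9. deliver 1→0:  <0:foll t2 ->
10. deliver 0→1:  nop
11. deliver 1→0:  nop
12. crash(0):  <0:✗foll t2 ->

1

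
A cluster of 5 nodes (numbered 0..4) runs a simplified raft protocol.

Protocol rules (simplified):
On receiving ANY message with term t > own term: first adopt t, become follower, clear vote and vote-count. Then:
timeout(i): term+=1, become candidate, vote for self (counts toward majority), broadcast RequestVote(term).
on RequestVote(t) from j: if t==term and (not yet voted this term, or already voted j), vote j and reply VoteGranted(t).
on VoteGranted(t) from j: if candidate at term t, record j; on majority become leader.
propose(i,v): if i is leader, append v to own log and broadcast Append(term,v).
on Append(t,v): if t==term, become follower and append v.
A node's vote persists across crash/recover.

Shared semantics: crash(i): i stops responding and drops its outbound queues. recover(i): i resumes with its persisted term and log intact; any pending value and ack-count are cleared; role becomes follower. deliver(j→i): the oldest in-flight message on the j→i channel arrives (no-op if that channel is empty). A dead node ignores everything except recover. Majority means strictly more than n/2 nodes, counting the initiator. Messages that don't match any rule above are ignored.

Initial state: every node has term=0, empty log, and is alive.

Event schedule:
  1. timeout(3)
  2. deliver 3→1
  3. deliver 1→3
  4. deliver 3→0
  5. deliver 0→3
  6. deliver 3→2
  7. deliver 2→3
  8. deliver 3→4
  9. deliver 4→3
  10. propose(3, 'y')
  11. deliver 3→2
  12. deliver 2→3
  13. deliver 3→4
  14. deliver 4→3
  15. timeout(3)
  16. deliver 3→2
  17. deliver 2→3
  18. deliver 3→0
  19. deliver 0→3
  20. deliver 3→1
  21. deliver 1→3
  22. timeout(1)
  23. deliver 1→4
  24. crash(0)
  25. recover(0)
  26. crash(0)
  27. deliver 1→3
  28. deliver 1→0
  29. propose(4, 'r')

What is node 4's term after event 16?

after 1 — timeout(3): n3:cand/t1/[-]
after 2 — deliver 3→1: n1:foll/t1/[-]
after 3 — deliver 1→3: ·
after 4 — deliver 3→0: n0:foll/t1/[-]
after 5 — deliver 0→3: n3:lead/t1/[-]
after 6 — deliver 3→2: n2:foll/t1/[-]
after 7 — deliver 2→3: ·
after 8 — deliver 3→4: n4:foll/t1/[-]
after 9 — deliver 4→3: ·
after 10 — propose(3,'y'): n3:lead/t1/[y]
after 11 — deliver 3→2: n2:foll/t1/[y]
after 12 — deliver 2→3: ·
after 13 — deliver 3→4: n4:foll/t1/[y]
after 14 — deliver 4→3: ·
after 15 — timeout(3): n3:cand/t2/[y]
after 16 — deliver 3→2: n2:foll/t2/[y]

1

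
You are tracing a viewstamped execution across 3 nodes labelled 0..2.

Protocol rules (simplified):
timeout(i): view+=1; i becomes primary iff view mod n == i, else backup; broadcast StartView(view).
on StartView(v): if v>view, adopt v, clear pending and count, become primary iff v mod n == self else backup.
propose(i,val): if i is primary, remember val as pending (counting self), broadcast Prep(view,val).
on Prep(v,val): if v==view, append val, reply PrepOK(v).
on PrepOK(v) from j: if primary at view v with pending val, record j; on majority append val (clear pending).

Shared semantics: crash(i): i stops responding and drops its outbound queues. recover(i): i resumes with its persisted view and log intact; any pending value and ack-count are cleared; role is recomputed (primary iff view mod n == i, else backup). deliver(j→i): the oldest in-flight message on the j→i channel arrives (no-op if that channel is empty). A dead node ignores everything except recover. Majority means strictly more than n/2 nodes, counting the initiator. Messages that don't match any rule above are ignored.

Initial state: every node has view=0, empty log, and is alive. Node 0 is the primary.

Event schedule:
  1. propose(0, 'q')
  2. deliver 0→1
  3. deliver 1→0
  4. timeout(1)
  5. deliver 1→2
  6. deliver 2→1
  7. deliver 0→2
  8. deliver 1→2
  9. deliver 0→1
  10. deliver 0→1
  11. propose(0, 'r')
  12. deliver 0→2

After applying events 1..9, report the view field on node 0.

0

1. propose(0,'q'):  nop
2. deliver 0→1:  <1:back v0 q>
3. deliver 1→0:  <0:prim v0 q>
4. timeout(1):  <1:prim v1 q>
5. deliver 1→2:  <2:back v1 ->
6. deliver 2→1:  nop
7. deliver 0→2:  nop
8. deliver 1→2:  nop
9. deliver 0→1:  nop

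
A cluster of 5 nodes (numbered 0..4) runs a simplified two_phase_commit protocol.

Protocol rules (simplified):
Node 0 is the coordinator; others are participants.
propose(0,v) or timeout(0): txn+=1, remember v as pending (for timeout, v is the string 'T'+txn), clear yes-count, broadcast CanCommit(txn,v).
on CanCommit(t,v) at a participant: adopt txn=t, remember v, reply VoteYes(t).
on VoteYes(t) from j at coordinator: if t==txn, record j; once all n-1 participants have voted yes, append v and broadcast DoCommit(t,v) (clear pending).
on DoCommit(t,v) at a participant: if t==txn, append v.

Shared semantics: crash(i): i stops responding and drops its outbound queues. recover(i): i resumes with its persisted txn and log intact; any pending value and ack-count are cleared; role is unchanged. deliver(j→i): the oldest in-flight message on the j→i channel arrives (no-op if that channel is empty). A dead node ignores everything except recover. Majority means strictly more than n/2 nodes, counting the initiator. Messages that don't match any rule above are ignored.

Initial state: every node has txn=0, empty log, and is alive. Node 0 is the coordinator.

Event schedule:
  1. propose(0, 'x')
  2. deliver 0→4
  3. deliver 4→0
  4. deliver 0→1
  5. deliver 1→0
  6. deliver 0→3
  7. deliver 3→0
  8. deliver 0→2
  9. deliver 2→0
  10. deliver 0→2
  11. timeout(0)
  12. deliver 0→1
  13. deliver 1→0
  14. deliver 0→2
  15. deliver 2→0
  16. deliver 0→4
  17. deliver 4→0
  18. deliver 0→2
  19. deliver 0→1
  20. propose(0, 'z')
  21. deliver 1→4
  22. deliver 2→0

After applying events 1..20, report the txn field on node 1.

step 1 propose(0,'x'): 0={coor,t=1,log=-}
step 2 deliver 0→4: 4={part,t=1,log=-}
step 3 deliver 4→0: —
step 4 deliver 0→1: 1={part,t=1,log=-}
step 5 deliver 1→0: —
step 6 deliver 0→3: 3={part,t=1,log=-}
step 7 deliver 3→0: —
step 8 deliver 0→2: 2={part,t=1,log=-}
step 9 deliver 2→0: 0={coor,t=1,log=x}
step 10 deliver 0→2: 2={part,t=1,log=x}
step 11 timeout(0): 0={coor,t=2,log=x}
step 12 deliver 0→1: 1={part,t=1,log=x}
step 13 deliver 1→0: —
step 14 deliver 0→2: 2={part,t=2,log=x}
step 15 deliver 2→0: —
step 16 deliver 0→4: 4={part,t=1,log=x}
step 17 deliver 4→0: —
step 18 deliver 0→2: —
step 19 deliver 0→1: 1={part,t=2,log=x}
step 20 propose(0,'z'): 0={coor,t=3,log=x}

2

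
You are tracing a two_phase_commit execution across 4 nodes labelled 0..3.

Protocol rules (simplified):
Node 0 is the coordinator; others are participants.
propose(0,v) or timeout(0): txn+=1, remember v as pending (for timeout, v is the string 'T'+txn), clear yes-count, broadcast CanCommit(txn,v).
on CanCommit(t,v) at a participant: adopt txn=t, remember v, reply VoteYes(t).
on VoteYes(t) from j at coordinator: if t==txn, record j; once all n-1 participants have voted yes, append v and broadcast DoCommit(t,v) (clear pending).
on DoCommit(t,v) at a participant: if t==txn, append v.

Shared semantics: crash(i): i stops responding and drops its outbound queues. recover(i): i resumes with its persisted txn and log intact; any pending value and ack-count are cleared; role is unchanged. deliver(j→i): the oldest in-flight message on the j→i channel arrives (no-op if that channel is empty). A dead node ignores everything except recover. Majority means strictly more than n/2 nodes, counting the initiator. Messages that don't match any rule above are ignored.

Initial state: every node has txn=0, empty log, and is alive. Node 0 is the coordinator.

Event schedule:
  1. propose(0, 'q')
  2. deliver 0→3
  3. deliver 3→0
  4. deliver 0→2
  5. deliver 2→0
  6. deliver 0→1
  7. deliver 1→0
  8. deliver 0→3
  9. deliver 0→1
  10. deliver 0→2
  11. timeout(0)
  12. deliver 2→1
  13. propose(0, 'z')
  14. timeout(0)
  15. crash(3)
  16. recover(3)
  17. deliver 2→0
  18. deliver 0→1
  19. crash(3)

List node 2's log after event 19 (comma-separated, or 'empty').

q

after 1 — propose(0,'q'): n0:coor/t1/[-]
after 2 — deliver 0→3: n3:part/t1/[-]
after 3 — deliver 3→0: ·
after 4 — deliver 0→2: n2:part/t1/[-]
after 5 — deliver 2→0: ·
after 6 — deliver 0→1: n1:part/t1/[-]
after 7 — deliver 1→0: n0:coor/t1/[q]
after 8 — deliver 0→3: n3:part/t1/[q]
after 9 — deliver 0→1: n1:part/t1/[q]
after 10 — deliver 0→2: n2:part/t1/[q]
after 11 — timeout(0): n0:coor/t2/[q]
after 12 — deliver 2→1: ·
after 13 — propose(0,'z'): n0:coor/t3/[q]
after 14 — timeout(0): n0:coor/t4/[q]
after 15 — crash(3): n3:✗part/t1/[q]
after 16 — recover(3): n3:part/t1/[q]
after 17 — deliver 2→0: ·
after 18 — deliver 0→1: n1:part/t2/[q]
after 19 — crash(3): n3:✗part/t1/[q]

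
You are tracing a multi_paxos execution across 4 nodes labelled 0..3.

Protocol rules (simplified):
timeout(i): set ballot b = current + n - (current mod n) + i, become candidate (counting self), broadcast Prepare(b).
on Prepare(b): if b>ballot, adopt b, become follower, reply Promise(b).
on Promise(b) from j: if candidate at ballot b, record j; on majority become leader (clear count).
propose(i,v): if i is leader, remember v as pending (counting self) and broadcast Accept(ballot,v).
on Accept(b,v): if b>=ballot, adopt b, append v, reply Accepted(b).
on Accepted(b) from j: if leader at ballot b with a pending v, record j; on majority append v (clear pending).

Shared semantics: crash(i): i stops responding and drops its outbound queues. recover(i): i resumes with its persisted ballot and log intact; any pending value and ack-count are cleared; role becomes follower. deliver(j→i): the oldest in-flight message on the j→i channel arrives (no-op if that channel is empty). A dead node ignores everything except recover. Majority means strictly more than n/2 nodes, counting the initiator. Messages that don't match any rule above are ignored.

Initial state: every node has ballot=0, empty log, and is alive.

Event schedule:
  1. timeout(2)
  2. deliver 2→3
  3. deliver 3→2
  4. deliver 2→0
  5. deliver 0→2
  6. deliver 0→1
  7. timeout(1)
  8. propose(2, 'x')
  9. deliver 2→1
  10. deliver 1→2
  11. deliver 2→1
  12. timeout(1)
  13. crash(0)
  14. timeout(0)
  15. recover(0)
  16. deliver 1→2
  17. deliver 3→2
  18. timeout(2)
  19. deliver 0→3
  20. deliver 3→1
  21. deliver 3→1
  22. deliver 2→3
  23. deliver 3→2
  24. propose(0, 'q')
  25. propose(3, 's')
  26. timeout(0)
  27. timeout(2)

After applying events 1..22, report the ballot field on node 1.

9

step 1 timeout(2): 2={cand,b=6,log=-}
step 2 deliver 2→3: 3={foll,b=6,log=-}
step 3 deliver 3→2: —
step 4 deliver 2→0: 0={foll,b=6,log=-}
step 5 deliver 0→2: 2={lead,b=6,log=-}
step 6 deliver 0→1: —
step 7 timeout(1): 1={cand,b=5,log=-}
step 8 propose(2,'x'): —
step 9 deliver 2→1: 1={foll,b=6,log=-}
step 10 deliver 1→2: —
step 11 deliver 2→1: 1={foll,b=6,log=x}
step 12 timeout(1): 1={cand,b=9,log=x}
step 13 crash(0): 0={✗foll,b=6,log=-}
step 14 timeout(0): —
step 15 recover(0): 0={foll,b=6,log=-}
step 16 deliver 1→2: —
step 17 deliver 3→2: —
step 18 timeout(2): 2={cand,b=10,log=-}
step 19 deliver 0→3: —
step 20 deliver 3→1: —
step 21 deliver 3→1: —
step 22 deliver 2→3: 3={foll,b=6,log=x}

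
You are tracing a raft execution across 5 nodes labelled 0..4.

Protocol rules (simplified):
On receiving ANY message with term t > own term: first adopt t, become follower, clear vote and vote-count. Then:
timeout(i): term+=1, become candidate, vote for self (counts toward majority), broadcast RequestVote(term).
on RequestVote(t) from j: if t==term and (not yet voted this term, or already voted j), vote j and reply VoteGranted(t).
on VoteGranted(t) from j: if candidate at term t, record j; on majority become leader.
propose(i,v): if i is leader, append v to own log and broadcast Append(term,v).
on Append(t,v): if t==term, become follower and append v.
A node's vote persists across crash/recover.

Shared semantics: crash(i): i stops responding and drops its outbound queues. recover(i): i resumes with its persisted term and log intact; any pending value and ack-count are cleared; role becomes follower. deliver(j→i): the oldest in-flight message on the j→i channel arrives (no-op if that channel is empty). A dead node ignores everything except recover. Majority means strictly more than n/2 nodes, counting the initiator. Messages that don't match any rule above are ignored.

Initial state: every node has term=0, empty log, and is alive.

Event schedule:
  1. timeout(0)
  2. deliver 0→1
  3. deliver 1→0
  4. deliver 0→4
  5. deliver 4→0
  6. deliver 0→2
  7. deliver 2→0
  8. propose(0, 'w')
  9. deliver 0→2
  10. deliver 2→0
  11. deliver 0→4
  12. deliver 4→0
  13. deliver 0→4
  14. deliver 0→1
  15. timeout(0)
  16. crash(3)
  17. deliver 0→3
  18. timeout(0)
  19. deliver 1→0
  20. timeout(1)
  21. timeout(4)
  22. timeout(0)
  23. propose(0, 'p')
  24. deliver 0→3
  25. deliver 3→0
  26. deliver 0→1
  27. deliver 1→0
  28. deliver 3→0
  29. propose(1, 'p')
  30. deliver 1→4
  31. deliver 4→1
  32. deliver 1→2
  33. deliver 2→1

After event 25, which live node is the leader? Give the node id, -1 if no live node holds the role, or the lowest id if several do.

-1

step 1 timeout(0): 0={cand,t=1,log=-}
step 2 deliver 0→1: 1={foll,t=1,log=-}
step 3 deliver 1→0: —
step 4 deliver 0→4: 4={foll,t=1,log=-}
step 5 deliver 4→0: 0={lead,t=1,log=-}
step 6 deliver 0→2: 2={foll,t=1,log=-}
step 7 deliver 2→0: —
step 8 propose(0,'w'): 0={lead,t=1,log=w}
step 9 deliver 0→2: 2={foll,t=1,log=w}
step 10 deliver 2→0: —
step 11 deliver 0→4: 4={foll,t=1,log=w}
step 12 deliver 4→0: —
step 13 deliver 0→4: —
step 14 deliver 0→1: 1={foll,t=1,log=w}
step 15 timeout(0): 0={cand,t=2,log=w}
step 16 crash(3): 3={✗foll,t=0,log=-}
step 17 deliver 0→3: —
step 18 timeout(0): 0={cand,t=3,log=w}
step 19 deliver 1→0: —
step 20 timeout(1): 1={cand,t=2,log=w}
step 21 timeout(4): 4={cand,t=2,log=w}
step 22 timeout(0): 0={cand,t=4,log=w}
step 23 propose(0,'p'): —
step 24 deliver 0→3: —
step 25 deliver 3→0: —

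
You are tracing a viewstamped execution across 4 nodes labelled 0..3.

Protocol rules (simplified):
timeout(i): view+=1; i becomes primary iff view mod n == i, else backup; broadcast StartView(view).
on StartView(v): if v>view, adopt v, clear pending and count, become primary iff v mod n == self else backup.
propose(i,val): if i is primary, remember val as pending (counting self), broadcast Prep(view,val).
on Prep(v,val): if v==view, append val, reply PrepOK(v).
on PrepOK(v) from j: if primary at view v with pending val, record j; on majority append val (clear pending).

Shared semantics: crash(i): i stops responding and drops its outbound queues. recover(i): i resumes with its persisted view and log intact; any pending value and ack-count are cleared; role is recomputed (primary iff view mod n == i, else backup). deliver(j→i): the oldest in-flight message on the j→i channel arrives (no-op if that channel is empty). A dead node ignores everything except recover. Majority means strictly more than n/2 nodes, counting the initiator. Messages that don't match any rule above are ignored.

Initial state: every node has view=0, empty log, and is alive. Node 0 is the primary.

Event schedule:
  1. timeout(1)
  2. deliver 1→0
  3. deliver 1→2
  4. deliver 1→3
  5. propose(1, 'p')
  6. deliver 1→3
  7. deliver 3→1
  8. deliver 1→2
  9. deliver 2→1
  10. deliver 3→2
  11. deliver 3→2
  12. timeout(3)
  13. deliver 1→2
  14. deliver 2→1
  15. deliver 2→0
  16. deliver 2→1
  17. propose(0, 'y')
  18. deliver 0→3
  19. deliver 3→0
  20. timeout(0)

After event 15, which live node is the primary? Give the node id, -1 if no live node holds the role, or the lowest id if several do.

1

step 1 timeout(1): 1={prim,v=1,log=-}
step 2 deliver 1→0: 0={back,v=1,log=-}
step 3 deliver 1→2: 2={back,v=1,log=-}
step 4 deliver 1→3: 3={back,v=1,log=-}
step 5 propose(1,'p'): —
step 6 deliver 1→3: 3={back,v=1,log=p}
step 7 deliver 3→1: —
step 8 deliver 1→2: 2={back,v=1,log=p}
step 9 deliver 2→1: 1={prim,v=1,log=p}
step 10 deliver 3→2: —
step 11 deliver 3→2: —
step 12 timeout(3): 3={back,v=2,log=p}
step 13 deliver 1→2: —
step 14 deliver 2→1: —
step 15 deliver 2→0: —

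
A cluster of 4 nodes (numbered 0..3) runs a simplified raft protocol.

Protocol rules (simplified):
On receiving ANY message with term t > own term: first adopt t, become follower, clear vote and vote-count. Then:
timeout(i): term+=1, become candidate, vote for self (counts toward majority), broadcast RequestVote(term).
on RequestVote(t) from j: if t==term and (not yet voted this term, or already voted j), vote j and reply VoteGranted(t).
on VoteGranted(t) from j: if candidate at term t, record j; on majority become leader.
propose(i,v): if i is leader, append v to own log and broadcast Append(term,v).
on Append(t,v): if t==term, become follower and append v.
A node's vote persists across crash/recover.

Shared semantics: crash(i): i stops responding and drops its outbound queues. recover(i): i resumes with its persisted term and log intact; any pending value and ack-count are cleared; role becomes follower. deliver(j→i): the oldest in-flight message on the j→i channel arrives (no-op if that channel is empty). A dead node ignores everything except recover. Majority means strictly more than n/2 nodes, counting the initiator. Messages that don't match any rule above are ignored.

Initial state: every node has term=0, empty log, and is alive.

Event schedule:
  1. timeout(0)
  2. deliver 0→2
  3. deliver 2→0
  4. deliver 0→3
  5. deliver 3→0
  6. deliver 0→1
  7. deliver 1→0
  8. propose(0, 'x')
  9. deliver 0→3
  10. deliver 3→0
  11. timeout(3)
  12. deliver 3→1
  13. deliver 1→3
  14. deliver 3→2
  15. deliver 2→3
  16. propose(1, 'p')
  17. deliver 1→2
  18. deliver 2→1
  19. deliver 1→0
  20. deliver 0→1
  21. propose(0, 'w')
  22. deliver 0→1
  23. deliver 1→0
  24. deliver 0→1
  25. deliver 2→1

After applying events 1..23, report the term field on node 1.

e1 timeout(0): 0[cand,t=1,-]
e2 deliver 0→2: 2[foll,t=1,-]
e3 deliver 2→0: ·
e4 deliver 0→3: 3[foll,t=1,-]
e5 deliver 3→0: 0[lead,t=1,-]
e6 deliver 0→1: 1[foll,t=1,-]
e7 deliver 1→0: ·
e8 propose(0,'x'): 0[lead,t=1,x]
e9 deliver 0→3: 3[foll,t=1,x]
e10 deliver 3→0: ·
e11 timeout(3): 3[cand,t=2,x]
e12 deliver 3→1: 1[foll,t=2,-]
e13 deliver 1→3: ·
e14 deliver 3→2: 2[foll,t=2,-]
e15 deliver 2→3: 3[lead,t=2,x]
e16 propose(1,'p'): ·
e17 deliver 1→2: ·
e18 deliver 2→1: ·
e19 deliver 1→0: ·
e20 deliver 0→1: ·
e21 propose(0,'w'): 0[lead,t=1,x,w]
e22 deliver 0→1: ·
e23 deliver 1→0: ·

2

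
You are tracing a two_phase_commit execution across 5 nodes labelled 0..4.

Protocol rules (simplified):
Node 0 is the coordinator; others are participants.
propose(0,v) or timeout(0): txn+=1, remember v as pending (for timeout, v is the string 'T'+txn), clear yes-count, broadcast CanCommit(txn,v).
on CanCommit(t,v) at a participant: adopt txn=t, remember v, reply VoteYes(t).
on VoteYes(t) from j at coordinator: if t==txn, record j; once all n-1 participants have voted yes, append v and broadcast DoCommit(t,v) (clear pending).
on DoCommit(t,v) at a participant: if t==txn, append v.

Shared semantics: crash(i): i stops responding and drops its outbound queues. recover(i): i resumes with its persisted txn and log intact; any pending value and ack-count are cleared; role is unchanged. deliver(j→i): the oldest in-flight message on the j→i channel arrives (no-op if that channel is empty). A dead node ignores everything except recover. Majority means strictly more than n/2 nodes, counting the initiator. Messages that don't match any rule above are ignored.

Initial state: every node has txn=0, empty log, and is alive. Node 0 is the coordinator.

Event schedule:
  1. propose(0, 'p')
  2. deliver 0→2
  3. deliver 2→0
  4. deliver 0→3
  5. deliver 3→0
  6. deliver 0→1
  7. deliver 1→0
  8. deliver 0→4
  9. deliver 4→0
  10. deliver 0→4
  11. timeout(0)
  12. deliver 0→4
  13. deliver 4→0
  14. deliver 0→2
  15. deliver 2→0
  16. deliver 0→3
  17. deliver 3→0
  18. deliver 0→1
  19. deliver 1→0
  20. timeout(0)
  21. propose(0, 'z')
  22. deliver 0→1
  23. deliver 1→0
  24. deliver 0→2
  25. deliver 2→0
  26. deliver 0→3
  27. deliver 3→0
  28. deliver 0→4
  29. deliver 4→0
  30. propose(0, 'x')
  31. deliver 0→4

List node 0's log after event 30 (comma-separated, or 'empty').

p

after 1 — propose(0,'p'): n0:coor/t1/[-]
after 2 — deliver 0→2: n2:part/t1/[-]
after 3 — deliver 2→0: ·
after 4 — deliver 0→3: n3:part/t1/[-]
after 5 — deliver 3→0: ·
after 6 — deliver 0→1: n1:part/t1/[-]
after 7 — deliver 1→0: ·
after 8 — deliver 0→4: n4:part/t1/[-]
after 9 — deliver 4→0: n0:coor/t1/[p]
after 10 — deliver 0→4: n4:part/t1/[p]
after 11 — timeout(0): n0:coor/t2/[p]
after 12 — deliver 0→4: n4:part/t2/[p]
after 13 — deliver 4→0: ·
after 14 — deliver 0→2: n2:part/t1/[p]
after 15 — deliver 2→0: ·
after 16 — deliver 0→3: n3:part/t1/[p]
after 17 — deliver 3→0: ·
after 18 — deliver 0→1: n1:part/t1/[p]
after 19 — deliver 1→0: ·
after 20 — timeout(0): n0:coor/t3/[p]
after 21 — propose(0,'z'): n0:coor/t4/[p]
after 22 — deliver 0→1: n1:part/t2/[p]
after 23 — deliver 1→0: ·
after 24 — deliver 0→2: n2:part/t2/[p]
after 25 — deliver 2→0: ·
after 26 — deliver 0→3: n3:part/t2/[p]
after 27 — deliver 3→0: ·
after 28 — deliver 0→4: n4:part/t3/[p]
after 29 — deliver 4→0: ·
after 30 — propose(0,'x'): n0:coor/t5/[p]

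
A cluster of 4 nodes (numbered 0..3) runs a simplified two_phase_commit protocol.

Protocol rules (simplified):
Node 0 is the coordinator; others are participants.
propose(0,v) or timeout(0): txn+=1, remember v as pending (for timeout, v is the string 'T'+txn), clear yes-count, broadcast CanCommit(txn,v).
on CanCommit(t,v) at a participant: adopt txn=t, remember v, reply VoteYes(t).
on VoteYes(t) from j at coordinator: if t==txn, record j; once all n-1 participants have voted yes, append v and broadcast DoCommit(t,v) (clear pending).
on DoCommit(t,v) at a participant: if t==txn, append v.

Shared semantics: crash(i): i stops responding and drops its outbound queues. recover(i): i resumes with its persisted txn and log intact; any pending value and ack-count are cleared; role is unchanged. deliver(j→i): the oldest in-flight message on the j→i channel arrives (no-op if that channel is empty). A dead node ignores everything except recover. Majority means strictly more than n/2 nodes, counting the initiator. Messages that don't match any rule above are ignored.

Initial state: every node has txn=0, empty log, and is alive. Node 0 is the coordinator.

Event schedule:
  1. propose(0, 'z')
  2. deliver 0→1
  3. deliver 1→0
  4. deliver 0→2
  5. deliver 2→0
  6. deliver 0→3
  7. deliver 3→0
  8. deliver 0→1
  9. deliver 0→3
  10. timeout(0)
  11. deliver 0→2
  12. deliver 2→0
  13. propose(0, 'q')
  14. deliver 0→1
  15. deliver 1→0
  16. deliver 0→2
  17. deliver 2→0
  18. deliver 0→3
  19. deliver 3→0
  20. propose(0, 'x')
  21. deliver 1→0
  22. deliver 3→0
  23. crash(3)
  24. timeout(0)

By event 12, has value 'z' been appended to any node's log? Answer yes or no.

yes

after 1 — propose(0,'z'): n0:coor/t1/[-]
after 2 — deliver 0→1: n1:part/t1/[-]
after 3 — deliver 1→0: ·
after 4 — deliver 0→2: n2:part/t1/[-]
after 5 — deliver 2→0: ·
after 6 — deliver 0→3: n3:part/t1/[-]
after 7 — deliver 3→0: n0:coor/t1/[z]
after 8 — deliver 0→1: n1:part/t1/[z]
after 9 — deliver 0→3: n3:part/t1/[z]
after 10 — timeout(0): n0:coor/t2/[z]
after 11 — deliver 0→2: n2:part/t1/[z]
after 12 — deliver 2→0: ·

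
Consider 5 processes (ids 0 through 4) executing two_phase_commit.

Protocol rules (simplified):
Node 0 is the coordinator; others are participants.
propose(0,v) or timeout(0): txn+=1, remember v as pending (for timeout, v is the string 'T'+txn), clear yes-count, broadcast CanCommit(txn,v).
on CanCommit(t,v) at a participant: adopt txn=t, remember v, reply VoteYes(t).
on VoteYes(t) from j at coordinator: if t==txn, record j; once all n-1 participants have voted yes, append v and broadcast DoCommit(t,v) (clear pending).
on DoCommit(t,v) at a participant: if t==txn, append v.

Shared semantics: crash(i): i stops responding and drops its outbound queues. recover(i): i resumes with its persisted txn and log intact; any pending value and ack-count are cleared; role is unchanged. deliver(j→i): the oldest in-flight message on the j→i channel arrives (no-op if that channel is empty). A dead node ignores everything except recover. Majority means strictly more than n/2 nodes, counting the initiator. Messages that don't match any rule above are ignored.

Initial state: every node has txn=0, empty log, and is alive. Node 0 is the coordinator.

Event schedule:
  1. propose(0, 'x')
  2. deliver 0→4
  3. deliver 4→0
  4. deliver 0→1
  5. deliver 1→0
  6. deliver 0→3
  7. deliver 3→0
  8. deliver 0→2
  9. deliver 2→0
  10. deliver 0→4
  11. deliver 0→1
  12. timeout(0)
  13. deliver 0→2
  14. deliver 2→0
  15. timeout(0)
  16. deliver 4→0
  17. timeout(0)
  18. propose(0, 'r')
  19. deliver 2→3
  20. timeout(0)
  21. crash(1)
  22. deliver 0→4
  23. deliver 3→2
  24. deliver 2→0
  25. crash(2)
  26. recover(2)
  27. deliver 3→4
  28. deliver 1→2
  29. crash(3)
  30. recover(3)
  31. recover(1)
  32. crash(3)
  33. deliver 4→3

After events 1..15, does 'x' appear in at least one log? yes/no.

yes

after 1 — propose(0,'x'): n0:coor/t1/[-]
after 2 — deliver 0→4: n4:part/t1/[-]
after 3 — deliver 4→0: ·
after 4 — deliver 0→1: n1:part/t1/[-]
after 5 — deliver 1→0: ·
after 6 — deliver 0→3: n3:part/t1/[-]
after 7 — deliver 3→0: ·
after 8 — deliver 0→2: n2:part/t1/[-]
after 9 — deliver 2→0: n0:coor/t1/[x]
after 10 — deliver 0→4: n4:part/t1/[x]
after 11 — deliver 0→1: n1:part/t1/[x]
after 12 — timeout(0): n0:coor/t2/[x]
after 13 — deliver 0→2: n2:part/t1/[x]
after 14 — deliver 2→0: ·
after 15 — timeout(0): n0:coor/t3/[x]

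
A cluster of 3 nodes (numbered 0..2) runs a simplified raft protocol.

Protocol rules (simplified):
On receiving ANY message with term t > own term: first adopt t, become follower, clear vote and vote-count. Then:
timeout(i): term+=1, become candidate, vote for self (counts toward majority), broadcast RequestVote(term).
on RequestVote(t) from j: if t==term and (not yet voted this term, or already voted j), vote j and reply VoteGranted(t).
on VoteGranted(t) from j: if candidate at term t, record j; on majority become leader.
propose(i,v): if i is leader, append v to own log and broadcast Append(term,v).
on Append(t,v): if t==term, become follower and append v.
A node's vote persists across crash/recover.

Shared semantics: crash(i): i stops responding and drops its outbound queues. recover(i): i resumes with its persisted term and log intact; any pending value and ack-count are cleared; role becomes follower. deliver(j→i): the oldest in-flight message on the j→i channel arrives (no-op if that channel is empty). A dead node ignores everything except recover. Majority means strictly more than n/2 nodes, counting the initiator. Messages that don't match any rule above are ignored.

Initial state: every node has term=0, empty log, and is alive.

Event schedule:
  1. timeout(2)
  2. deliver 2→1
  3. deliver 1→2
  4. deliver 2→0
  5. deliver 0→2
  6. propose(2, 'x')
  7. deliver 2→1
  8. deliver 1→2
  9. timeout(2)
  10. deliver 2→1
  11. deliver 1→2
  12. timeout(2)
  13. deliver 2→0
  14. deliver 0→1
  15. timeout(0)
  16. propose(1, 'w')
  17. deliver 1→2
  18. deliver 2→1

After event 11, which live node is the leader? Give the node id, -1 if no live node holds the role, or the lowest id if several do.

e1 timeout(2): 2[cand,t=1,-]
e2 deliver 2→1: 1[foll,t=1,-]
e3 deliver 1→2: 2[lead,t=1,-]
e4 deliver 2→0: 0[foll,t=1,-]
e5 deliver 0→2: ·
e6 propose(2,'x'): 2[lead,t=1,x]
e7 deliver 2→1: 1[foll,t=1,x]
e8 deliver 1→2: ·
e9 timeout(2): 2[cand,t=2,x]
e10 deliver 2→1: 1[foll,t=2,x]
e11 deliver 1→2: 2[lead,t=2,x]

2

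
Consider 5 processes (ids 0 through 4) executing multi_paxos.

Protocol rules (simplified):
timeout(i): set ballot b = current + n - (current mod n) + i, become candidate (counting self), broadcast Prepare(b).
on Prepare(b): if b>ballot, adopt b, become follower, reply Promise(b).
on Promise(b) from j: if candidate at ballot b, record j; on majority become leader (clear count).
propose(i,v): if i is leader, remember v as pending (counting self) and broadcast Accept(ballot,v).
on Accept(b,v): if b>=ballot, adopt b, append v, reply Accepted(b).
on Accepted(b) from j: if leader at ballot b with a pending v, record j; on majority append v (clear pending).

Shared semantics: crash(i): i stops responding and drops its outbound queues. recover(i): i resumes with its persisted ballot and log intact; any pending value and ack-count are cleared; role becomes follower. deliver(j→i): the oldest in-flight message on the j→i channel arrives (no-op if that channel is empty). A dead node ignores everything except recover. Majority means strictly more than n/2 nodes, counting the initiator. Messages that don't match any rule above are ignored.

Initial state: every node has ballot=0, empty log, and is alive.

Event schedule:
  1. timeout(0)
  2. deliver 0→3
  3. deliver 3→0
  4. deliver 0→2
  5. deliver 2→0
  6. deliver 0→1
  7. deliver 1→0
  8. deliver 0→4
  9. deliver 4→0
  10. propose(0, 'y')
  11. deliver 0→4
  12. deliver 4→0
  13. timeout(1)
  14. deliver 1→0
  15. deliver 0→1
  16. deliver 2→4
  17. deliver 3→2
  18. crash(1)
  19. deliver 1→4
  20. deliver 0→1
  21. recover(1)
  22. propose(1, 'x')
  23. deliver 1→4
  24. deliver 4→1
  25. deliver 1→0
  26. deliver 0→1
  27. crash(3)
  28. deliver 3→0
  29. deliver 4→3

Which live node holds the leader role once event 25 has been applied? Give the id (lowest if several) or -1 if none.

-1

1. timeout(0):  <0:cand b5 ->
2. deliver 0→3:  <3:foll b5 ->
3. deliver 3→0:  nop
4. deliver 0→2:  <2:foll b5 ->
5. deliver 2→0:  <0:lead b5 ->
6. deliver 0→1:  <1:foll b5 ->
7. deliver 1→0:  nop
8. deliver 0→4:  <4:foll b5 ->
9. deliver 4→0:  nop
10. propose(0,'y'):  nop
11. deliver 0→4:  <4:foll b5 y>
12. deliver 4→0:  nop
13. timeout(1):  <1:cand b11 ->
14. deliver 1→0:  <0:foll b11 ->
15. deliver 0→1:  nop
16. deliver 2→4:  nop
17. deliver 3→2:  nop
18. crash(1):  <1:✗cand b11 ->
19. deliver 1→4:  nop
20. deliver 0→1:  nop
21. recover(1):  <1:foll b11 ->
22. propose(1,'x'):  nop
23. deliver 1→4:  nop
24. deliver 4→1:  nop
25. deliver 1→0:  nop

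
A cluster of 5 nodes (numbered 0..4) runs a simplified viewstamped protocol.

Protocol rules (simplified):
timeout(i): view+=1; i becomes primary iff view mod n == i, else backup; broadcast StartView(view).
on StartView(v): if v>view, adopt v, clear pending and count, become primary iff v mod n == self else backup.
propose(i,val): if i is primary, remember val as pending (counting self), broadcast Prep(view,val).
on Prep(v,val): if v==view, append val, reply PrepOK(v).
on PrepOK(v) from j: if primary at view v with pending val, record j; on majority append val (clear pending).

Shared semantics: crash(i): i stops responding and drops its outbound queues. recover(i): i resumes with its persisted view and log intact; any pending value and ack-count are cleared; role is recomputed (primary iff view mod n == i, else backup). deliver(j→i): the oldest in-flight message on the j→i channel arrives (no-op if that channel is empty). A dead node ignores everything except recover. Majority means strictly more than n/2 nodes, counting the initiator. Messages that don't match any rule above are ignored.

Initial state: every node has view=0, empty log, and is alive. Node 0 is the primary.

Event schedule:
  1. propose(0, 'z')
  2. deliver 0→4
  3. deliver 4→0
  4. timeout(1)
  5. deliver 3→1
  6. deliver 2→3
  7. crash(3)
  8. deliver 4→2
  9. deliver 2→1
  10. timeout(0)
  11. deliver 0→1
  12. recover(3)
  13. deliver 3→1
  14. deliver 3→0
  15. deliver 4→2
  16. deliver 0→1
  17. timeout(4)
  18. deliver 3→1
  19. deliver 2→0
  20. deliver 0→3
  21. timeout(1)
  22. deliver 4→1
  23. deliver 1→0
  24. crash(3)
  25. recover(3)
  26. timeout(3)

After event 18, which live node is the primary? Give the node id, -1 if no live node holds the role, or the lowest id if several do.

e1 propose(0,'z'): ·
e2 deliver 0→4: 4[back,v=0,z]
e3 deliver 4→0: ·
e4 timeout(1): 1[prim,v=1,-]
e5 deliver 3→1: ·
e6 deliver 2→3: ·
e7 crash(3): 3[✗back,v=0,-]
e8 deliver 4→2: ·
e9 deliver 2→1: ·
e10 timeout(0): 0[back,v=1,-]
e11 deliver 0→1: ·
e12 recover(3): 3[back,v=0,-]
e13 deliver 3→1: ·
e14 deliver 3→0: ·
e15 deliver 4→2: ·
e16 deliver 0→1: ·
e17 timeout(4): 4[back,v=1,z]
e18 deliver 3→1: ·

1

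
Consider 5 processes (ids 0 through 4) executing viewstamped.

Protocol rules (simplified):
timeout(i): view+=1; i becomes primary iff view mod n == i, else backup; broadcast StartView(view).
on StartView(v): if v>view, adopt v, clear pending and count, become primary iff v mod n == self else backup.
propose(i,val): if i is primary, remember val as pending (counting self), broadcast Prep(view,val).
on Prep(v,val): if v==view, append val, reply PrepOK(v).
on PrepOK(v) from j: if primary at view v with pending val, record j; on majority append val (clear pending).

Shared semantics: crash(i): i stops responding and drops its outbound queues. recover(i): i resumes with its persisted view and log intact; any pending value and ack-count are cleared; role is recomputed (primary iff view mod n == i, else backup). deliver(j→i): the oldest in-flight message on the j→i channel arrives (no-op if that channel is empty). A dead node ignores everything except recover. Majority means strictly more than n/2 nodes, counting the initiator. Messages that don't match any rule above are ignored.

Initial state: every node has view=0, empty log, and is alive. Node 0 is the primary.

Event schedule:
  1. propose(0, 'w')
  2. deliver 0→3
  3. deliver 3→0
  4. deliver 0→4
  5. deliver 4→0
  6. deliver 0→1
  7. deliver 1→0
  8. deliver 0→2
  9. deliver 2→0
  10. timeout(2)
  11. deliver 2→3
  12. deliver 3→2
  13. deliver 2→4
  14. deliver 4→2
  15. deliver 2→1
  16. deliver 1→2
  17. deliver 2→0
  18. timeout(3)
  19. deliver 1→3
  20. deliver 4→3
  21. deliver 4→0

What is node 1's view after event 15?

after 1 — propose(0,'w'): ·
after 2 — deliver 0→3: n3:back/v0/[w]
after 3 — deliver 3→0: ·
after 4 — deliver 0→4: n4:back/v0/[w]
after 5 — deliver 4→0: n0:prim/v0/[w]
after 6 — deliver 0→1: n1:back/v0/[w]
after 7 — deliver 1→0: ·
after 8 — deliver 0→2: n2:back/v0/[w]
after 9 — deliver 2→0: ·
after 10 — timeout(2): n2:back/v1/[w]
after 11 — deliver 2→3: n3:back/v1/[w]
after 12 — deliver 3→2: ·
after 13 — deliver 2→4: n4:back/v1/[w]
after 14 — deliver 4→2: ·
after 15 — deliver 2→1: n1:prim/v1/[w]

1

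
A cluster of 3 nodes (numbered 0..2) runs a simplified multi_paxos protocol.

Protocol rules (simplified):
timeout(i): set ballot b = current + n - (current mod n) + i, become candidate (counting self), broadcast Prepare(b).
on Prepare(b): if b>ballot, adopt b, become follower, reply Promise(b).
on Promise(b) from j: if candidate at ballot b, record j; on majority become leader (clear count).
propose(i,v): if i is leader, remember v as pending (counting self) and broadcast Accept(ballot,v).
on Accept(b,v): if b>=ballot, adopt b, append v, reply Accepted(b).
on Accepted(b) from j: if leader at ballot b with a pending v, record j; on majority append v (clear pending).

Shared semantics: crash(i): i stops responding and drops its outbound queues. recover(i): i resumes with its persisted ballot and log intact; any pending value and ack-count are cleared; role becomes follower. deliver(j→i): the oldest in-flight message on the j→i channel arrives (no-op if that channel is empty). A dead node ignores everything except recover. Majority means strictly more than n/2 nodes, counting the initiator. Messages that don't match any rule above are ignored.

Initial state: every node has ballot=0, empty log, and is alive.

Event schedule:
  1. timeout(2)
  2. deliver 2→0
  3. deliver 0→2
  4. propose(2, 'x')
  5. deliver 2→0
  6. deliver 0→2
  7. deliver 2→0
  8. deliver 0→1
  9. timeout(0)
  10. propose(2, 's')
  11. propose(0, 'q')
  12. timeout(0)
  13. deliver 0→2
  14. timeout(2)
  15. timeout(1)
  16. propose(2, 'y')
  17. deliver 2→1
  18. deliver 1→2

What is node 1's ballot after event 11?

step 1 timeout(2): 2={cand,b=5,log=-}
step 2 deliver 2→0: 0={foll,b=5,log=-}
step 3 deliver 0→2: 2={lead,b=5,log=-}
step 4 propose(2,'x'): —
step 5 deliver 2→0: 0={foll,b=5,log=x}
step 6 deliver 0→2: 2={lead,b=5,log=x}
step 7 deliver 2→0: —
step 8 deliver 0→1: —
step 9 timeout(0): 0={cand,b=6,log=x}
step 10 propose(2,'s'): —
step 11 propose(0,'q'): —

0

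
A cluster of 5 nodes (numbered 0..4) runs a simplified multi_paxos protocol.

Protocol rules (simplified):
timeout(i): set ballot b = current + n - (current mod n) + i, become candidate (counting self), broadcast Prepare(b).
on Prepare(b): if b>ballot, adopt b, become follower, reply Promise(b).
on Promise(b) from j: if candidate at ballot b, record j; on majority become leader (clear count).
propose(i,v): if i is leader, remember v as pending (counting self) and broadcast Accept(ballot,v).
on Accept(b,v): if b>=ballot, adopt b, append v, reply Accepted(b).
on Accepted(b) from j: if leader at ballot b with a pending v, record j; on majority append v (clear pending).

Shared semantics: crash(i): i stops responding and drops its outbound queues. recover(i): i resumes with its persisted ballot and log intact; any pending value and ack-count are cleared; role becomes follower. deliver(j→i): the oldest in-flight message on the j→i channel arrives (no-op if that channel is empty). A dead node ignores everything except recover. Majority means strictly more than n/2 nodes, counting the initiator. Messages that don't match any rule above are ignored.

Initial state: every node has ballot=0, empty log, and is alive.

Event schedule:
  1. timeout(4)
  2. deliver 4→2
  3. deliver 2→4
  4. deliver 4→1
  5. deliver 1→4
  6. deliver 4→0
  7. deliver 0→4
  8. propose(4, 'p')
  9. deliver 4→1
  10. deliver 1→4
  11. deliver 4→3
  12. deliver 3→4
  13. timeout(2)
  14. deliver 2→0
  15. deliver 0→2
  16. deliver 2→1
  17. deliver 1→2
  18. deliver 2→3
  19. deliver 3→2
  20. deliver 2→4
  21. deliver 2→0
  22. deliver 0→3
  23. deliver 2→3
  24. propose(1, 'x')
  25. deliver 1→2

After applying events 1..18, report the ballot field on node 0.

e1 timeout(4): 4[cand,b=9,-]
e2 deliver 4→2: 2[foll,b=9,-]
e3 deliver 2→4: ·
e4 deliver 4→1: 1[foll,b=9,-]
e5 deliver 1→4: 4[lead,b=9,-]
e6 deliver 4→0: 0[foll,b=9,-]
e7 deliver 0→4: ·
e8 propose(4,'p'): ·
e9 deliver 4→1: 1[foll,b=9,p]
e10 deliver 1→4: ·
e11 deliver 4→3: 3[foll,b=9,-]
e12 deliver 3→4: ·
e13 timeout(2): 2[cand,b=12,-]
e14 deliver 2→0: 0[foll,b=12,-]
e15 deliver 0→2: ·
e16 deliver 2→1: 1[foll,b=12,p]
e17 deliver 1→2: 2[lead,b=12,-]
e18 deliver 2→3: 3[foll,b=12,-]

12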